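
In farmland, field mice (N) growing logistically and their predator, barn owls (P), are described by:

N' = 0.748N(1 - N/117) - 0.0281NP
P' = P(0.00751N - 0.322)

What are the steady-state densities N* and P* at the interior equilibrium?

From dP/dt = 0 with P > 0: 0.00751N* = 0.322, so N* = 42.9.
Substitute into dN/dt = 0: 0.748(1 - 42.9/117) = 0.0281P*.
The bracket is 0.634, giving P* = 0.474/0.0281 = 16.9.

N* ≈ 42.9, P* ≈ 16.9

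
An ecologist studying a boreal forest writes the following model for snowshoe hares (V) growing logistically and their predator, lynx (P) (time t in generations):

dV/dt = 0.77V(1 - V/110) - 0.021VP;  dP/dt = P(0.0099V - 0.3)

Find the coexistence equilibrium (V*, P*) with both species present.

From dP/dt = 0 with P > 0: 0.0099V* = 0.3, so V* = 30.3.
Substitute into dV/dt = 0: 0.77(1 - 30.3/110) = 0.021P*.
The bracket is 0.725, giving P* = 0.558/0.021 = 26.6.

V* ≈ 30.3, P* ≈ 26.6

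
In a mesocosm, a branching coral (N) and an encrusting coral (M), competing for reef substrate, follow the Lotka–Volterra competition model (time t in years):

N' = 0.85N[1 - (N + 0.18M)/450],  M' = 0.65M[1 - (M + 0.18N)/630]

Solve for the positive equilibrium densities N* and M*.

N* ≈ 348, M* ≈ 567

Setting both brackets to zero gives the nullclines N + 0.18M = 450 and 0.18N + M = 630.
Substituting M = 630 - 0.18N into the first: N(1 - 0.18·0.18) = 450 - 0.18·630.
So N* = 337/0.968 = 348, and then M* = 630 - 0.18·348 = 567.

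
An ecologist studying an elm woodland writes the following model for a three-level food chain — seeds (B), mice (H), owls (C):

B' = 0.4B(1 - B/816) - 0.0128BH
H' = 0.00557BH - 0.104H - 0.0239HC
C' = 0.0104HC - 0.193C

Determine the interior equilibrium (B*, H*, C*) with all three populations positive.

B* ≈ 331, H* ≈ 18.6, C* ≈ 72.9

From dC/dt = 0: 0.0104H* = 0.193, so H* = 18.6.
From dB/dt = 0: 0.4(1 - B*/816) = 0.0128·18.6, giving B* = 816·(1 - 0.594) = 331.
From dH/dt = 0: 0.00557·331 - 0.104 = 0.0239C*, so C* = 1.74/0.0239 = 72.9.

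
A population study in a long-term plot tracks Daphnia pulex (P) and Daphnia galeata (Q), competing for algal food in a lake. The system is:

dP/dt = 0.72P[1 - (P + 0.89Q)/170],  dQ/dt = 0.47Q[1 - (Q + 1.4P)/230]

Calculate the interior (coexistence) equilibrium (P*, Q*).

Setting both brackets to zero gives the nullclines P + 0.89Q = 170 and 1.4P + Q = 230.
Substituting Q = 230 - 1.4P into the first: P(1 - 0.89·1.4) = 170 - 0.89·230.
So P* = -34.7/-0.246 = 141, and then Q* = 230 - 1.4·141 = 32.5.

P* ≈ 141, Q* ≈ 32.5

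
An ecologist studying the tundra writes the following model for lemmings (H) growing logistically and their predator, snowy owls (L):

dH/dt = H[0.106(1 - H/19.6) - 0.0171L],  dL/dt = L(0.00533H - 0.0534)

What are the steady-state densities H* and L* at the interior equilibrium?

From dL/dt = 0 with L > 0: 0.00533H* = 0.0534, so H* = 10.
Substitute into dH/dt = 0: 0.106(1 - 10/19.6) = 0.0171L*.
The bracket is 0.489, giving L* = 0.0518/0.0171 = 3.03.

H* ≈ 10, L* ≈ 3.03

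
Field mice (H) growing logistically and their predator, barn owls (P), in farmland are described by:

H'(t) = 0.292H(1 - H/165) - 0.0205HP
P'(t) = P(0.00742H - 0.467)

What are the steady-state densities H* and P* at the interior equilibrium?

H* ≈ 62.9, P* ≈ 8.81

From dP/dt = 0 with P > 0: 0.00742H* = 0.467, so H* = 62.9.
Substitute into dH/dt = 0: 0.292(1 - 62.9/165) = 0.0205P*.
The bracket is 0.619, giving P* = 0.181/0.0205 = 8.81.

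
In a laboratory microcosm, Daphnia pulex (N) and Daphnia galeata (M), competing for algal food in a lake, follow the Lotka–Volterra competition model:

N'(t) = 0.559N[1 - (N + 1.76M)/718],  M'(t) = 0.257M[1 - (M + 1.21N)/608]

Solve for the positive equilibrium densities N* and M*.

N* ≈ 312, M* ≈ 231

Setting both brackets to zero gives the nullclines N + 1.76M = 718 and 1.21N + M = 608.
Substituting M = 608 - 1.21N into the first: N(1 - 1.76·1.21) = 718 - 1.76·608.
So N* = -352/-1.13 = 312, and then M* = 608 - 1.21·312 = 231.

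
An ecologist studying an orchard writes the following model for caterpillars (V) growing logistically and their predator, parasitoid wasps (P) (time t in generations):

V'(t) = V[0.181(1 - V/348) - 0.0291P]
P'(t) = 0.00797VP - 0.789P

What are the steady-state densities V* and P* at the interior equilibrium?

V* ≈ 99, P* ≈ 4.45

From dP/dt = 0 with P > 0: 0.00797V* = 0.789, so V* = 99.
Substitute into dV/dt = 0: 0.181(1 - 99/348) = 0.0291P*.
The bracket is 0.716, giving P* = 0.13/0.0291 = 4.45.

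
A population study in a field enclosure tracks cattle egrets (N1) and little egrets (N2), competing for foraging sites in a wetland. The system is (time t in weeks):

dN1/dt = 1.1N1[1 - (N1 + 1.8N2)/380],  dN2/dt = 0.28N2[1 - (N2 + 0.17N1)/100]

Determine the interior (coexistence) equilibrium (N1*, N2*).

Setting both brackets to zero gives the nullclines N1 + 1.8N2 = 380 and 0.17N1 + N2 = 100.
Substituting N2 = 100 - 0.17N1 into the first: N1(1 - 1.8·0.17) = 380 - 1.8·100.
So N1* = 200/0.694 = 288, and then N2* = 100 - 0.17·288 = 51.

N1* ≈ 288, N2* ≈ 51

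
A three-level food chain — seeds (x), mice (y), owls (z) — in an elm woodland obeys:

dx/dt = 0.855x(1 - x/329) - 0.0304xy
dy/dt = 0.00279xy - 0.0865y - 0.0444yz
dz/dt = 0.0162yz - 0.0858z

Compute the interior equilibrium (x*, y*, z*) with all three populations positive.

From dz/dt = 0: 0.0162y* = 0.0858, so y* = 5.3.
From dx/dt = 0: 0.855(1 - x*/329) = 0.0304·5.3, giving x* = 329·(1 - 0.188) = 267.
From dy/dt = 0: 0.00279·267 - 0.0865 = 0.0444z*, so z* = 0.659/0.0444 = 14.8.

x* ≈ 267, y* ≈ 5.3, z* ≈ 14.8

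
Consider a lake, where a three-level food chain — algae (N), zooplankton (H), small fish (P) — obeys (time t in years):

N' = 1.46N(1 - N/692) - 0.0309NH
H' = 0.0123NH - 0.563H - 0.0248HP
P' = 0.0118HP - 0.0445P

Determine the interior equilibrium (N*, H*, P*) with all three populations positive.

N* ≈ 637, H* ≈ 3.77, P* ≈ 293

From dP/dt = 0: 0.0118H* = 0.0445, so H* = 3.77.
From dN/dt = 0: 1.46(1 - N*/692) = 0.0309·3.77, giving N* = 692·(1 - 0.0798) = 637.
From dH/dt = 0: 0.0123·637 - 0.563 = 0.0248P*, so P* = 7.27/0.0248 = 293.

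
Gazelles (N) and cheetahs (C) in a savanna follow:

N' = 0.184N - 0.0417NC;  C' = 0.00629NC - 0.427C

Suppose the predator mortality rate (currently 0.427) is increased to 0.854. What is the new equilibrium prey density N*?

N* ≈ 136

At the interior fixed point, setting dC/dt = 0 with C > 0 fixes N* = (predator death rate)/(NC coefficient) — independent of the other coefficients.
With the change, N* = 0.854/0.00629 = 136; it rises from 67.9.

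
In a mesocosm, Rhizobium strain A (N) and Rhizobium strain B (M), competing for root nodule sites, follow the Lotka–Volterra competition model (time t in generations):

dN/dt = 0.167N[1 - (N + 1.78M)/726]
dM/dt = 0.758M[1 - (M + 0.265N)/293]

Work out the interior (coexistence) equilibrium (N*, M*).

Setting both brackets to zero gives the nullclines N + 1.78M = 726 and 0.265N + M = 293.
Substituting M = 293 - 0.265N into the first: N(1 - 1.78·0.265) = 726 - 1.78·293.
So N* = 204/0.528 = 387, and then M* = 293 - 0.265·387 = 190.

N* ≈ 387, M* ≈ 190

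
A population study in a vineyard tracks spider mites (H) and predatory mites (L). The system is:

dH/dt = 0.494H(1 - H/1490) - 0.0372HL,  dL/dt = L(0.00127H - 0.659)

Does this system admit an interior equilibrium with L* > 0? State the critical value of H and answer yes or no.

Threshold H = 519; K > 519, so yes, the predator persists.

The predator equation gives dL/dt > 0 only when H > 0.659/0.00127 = 519.
Without the predator, H → K = 1490. Since 1490 > 519, the predator can invade and persist.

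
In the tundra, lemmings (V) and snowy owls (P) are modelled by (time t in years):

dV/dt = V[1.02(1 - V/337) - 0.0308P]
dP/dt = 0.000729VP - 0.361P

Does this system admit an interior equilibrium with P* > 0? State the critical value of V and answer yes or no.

The predator equation gives dP/dt > 0 only when V > 0.361/0.000729 = 495.
Without the predator, V → K = 337. Since 337 < 495, the predator cannot invade.

Threshold V = 495; K < 495, so no, the predator goes extinct.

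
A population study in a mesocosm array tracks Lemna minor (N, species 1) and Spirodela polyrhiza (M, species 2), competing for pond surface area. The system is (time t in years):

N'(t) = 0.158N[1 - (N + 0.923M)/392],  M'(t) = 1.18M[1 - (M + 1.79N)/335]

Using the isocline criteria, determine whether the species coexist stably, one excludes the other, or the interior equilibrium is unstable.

species 1 excludes species 2

Compare the nullcline intercepts: K1/α12 = 392/0.923 = 425 > K2 = 335; K2/α21 = 335/1.79 = 187 < K1 = 392.
Since the inequalities point opposite ways, species 1 can invade but species 2 cannot.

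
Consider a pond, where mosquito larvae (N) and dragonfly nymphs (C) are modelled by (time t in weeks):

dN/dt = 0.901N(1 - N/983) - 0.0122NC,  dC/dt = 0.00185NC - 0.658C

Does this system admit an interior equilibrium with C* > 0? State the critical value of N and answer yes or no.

The predator equation gives dC/dt > 0 only when N > 0.658/0.00185 = 356.
Without the predator, N → K = 983. Since 983 > 356, the predator can invade and persist.

Threshold N = 356; K > 356, so yes, the predator persists.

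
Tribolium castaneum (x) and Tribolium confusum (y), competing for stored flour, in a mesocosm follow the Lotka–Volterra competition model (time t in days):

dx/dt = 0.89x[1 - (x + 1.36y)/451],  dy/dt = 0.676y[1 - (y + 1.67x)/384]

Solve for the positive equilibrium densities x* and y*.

x* ≈ 56, y* ≈ 290

Setting both brackets to zero gives the nullclines x + 1.36y = 451 and 1.67x + y = 384.
Substituting y = 384 - 1.67x into the first: x(1 - 1.36·1.67) = 451 - 1.36·384.
So x* = -71.2/-1.27 = 56, and then y* = 384 - 1.67·56 = 290.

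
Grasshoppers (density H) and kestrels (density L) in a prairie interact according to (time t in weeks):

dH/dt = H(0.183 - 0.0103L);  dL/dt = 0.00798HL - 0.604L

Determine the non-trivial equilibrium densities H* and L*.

H* ≈ 75.7, L* ≈ 17.8

Set dL/dt = 0 with L > 0: 0.00798H - 0.604 = 0, so H* = 0.604/0.00798 = 75.7.
Set dH/dt = 0 with H > 0: 0.183 - 0.0103L = 0, so L* = 0.183/0.0103 = 17.8.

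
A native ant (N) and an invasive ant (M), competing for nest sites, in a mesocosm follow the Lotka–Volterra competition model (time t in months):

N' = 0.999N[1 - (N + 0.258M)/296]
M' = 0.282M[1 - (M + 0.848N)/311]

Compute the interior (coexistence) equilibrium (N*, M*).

N* ≈ 276, M* ≈ 76.8

Setting both brackets to zero gives the nullclines N + 0.258M = 296 and 0.848N + M = 311.
Substituting M = 311 - 0.848N into the first: N(1 - 0.258·0.848) = 296 - 0.258·311.
So N* = 216/0.781 = 276, and then M* = 311 - 0.848·276 = 76.8.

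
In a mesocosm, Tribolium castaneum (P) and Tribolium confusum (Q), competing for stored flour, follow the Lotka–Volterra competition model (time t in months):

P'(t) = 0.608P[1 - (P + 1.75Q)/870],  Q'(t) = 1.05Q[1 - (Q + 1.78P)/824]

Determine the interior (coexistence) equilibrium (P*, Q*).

P* ≈ 270, Q* ≈ 343

Setting both brackets to zero gives the nullclines P + 1.75Q = 870 and 1.78P + Q = 824.
Substituting Q = 824 - 1.78P into the first: P(1 - 1.75·1.78) = 870 - 1.75·824.
So P* = -572/-2.12 = 270, and then Q* = 824 - 1.78·270 = 343.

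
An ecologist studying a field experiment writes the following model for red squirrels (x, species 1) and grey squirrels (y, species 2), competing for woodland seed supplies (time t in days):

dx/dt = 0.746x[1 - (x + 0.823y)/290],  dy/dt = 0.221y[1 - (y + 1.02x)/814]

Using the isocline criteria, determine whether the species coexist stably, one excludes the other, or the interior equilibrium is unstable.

species 2 excludes species 1

Compare the nullcline intercepts: K1/α12 = 290/0.823 = 352 < K2 = 814; K2/α21 = 814/1.02 = 798 > K1 = 290.
Since the inequalities point opposite ways, species 2 can invade but species 1 cannot.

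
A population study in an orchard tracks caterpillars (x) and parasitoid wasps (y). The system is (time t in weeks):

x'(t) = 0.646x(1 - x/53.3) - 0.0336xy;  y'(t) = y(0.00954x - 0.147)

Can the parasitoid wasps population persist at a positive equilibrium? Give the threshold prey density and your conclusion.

The predator equation gives dy/dt > 0 only when x > 0.147/0.00954 = 15.4.
Without the predator, x → K = 53.3. Since 53.3 > 15.4, the predator can invade and persist.

Threshold x = 15.4; K > 15.4, so yes, the predator persists.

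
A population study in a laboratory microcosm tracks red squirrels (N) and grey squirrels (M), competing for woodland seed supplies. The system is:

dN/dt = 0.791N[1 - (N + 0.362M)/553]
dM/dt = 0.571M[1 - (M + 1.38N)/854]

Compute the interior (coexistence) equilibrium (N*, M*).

Setting both brackets to zero gives the nullclines N + 0.362M = 553 and 1.38N + M = 854.
Substituting M = 854 - 1.38N into the first: N(1 - 0.362·1.38) = 553 - 0.362·854.
So N* = 244/0.5 = 487, and then M* = 854 - 1.38·487 = 182.

N* ≈ 487, M* ≈ 182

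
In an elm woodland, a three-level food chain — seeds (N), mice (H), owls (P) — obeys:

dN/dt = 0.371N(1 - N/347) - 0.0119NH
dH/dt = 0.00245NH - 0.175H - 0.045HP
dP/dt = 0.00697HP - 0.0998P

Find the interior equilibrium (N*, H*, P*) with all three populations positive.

From dP/dt = 0: 0.00697H* = 0.0998, so H* = 14.3.
From dN/dt = 0: 0.371(1 - N*/347) = 0.0119·14.3, giving N* = 347·(1 - 0.459) = 188.
From dH/dt = 0: 0.00245·188 - 0.175 = 0.045P*, so P* = 0.285/0.045 = 6.33.

N* ≈ 188, H* ≈ 14.3, P* ≈ 6.33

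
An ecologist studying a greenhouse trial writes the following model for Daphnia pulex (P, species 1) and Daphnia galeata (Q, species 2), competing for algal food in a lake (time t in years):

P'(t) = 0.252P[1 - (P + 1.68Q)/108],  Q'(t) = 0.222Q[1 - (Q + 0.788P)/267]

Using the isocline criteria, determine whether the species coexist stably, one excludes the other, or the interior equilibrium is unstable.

Compare the nullcline intercepts: K1/α12 = 108/1.68 = 64.3 < K2 = 267; K2/α21 = 267/0.788 = 339 > K1 = 108.
Since the inequalities point opposite ways, species 2 can invade but species 1 cannot.

species 2 excludes species 1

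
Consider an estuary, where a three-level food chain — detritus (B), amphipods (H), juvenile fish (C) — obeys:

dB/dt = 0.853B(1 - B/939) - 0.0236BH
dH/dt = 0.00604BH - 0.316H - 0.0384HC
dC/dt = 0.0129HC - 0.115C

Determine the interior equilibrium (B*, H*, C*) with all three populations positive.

From dC/dt = 0: 0.0129H* = 0.115, so H* = 8.91.
From dB/dt = 0: 0.853(1 - B*/939) = 0.0236·8.91, giving B* = 939·(1 - 0.247) = 707.
From dH/dt = 0: 0.00604·707 - 0.316 = 0.0384C*, so C* = 3.96/0.0384 = 103.

B* ≈ 707, H* ≈ 8.91, C* ≈ 103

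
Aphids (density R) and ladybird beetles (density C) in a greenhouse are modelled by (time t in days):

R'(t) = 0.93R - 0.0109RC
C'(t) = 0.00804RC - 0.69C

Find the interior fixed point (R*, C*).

R* ≈ 85.8, C* ≈ 85.3

Set dC/dt = 0 with C > 0: 0.00804R - 0.69 = 0, so R* = 0.69/0.00804 = 85.8.
Set dR/dt = 0 with R > 0: 0.93 - 0.0109C = 0, so C* = 0.93/0.0109 = 85.3.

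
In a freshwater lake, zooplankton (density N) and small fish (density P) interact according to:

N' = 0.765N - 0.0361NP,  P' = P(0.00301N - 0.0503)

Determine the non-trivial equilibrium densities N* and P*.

Set dP/dt = 0 with P > 0: 0.00301N - 0.0503 = 0, so N* = 0.0503/0.00301 = 16.7.
Set dN/dt = 0 with N > 0: 0.765 - 0.0361P = 0, so P* = 0.765/0.0361 = 21.2.

N* ≈ 16.7, P* ≈ 21.2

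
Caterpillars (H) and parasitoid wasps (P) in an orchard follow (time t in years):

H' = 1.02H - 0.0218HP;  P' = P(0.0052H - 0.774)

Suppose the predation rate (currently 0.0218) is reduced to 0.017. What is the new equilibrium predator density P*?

At the interior fixed point, setting dH/dt = 0 with H > 0 fixes P* = (prey growth rate)/(HP coefficient) — independent of the other coefficients.
With the change, P* = 1.02/0.017 = 60; it rises from 46.8.

P* ≈ 60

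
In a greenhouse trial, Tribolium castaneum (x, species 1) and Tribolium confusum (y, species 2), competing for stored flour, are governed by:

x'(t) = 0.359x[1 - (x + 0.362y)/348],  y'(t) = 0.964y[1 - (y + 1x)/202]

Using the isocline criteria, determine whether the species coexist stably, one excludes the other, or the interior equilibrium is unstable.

species 1 excludes species 2

Compare the nullcline intercepts: K1/α12 = 348/0.362 = 961 > K2 = 202; K2/α21 = 202/1 = 202 < K1 = 348.
Since the inequalities point opposite ways, species 1 can invade but species 2 cannot.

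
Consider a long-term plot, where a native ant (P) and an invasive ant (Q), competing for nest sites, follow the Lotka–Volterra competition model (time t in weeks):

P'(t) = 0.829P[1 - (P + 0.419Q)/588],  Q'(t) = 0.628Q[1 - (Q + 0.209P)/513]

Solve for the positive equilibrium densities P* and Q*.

Setting both brackets to zero gives the nullclines P + 0.419Q = 588 and 0.209P + Q = 513.
Substituting Q = 513 - 0.209P into the first: P(1 - 0.419·0.209) = 588 - 0.419·513.
So P* = 373/0.912 = 409, and then Q* = 513 - 0.209·409 = 428.

P* ≈ 409, Q* ≈ 428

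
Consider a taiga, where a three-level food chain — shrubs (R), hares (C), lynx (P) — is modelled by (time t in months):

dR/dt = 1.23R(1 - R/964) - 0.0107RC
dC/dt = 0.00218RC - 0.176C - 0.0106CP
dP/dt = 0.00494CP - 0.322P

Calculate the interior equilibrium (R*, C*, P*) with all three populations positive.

From dP/dt = 0: 0.00494C* = 0.322, so C* = 65.2.
From dR/dt = 0: 1.23(1 - R*/964) = 0.0107·65.2, giving R* = 964·(1 - 0.567) = 417.
From dC/dt = 0: 0.00218·417 - 0.176 = 0.0106P*, so P* = 0.734/0.0106 = 69.2.

R* ≈ 417, C* ≈ 65.2, P* ≈ 69.2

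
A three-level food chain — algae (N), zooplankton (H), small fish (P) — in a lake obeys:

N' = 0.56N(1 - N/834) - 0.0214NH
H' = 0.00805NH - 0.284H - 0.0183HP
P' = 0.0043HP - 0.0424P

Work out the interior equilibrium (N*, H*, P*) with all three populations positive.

From dP/dt = 0: 0.0043H* = 0.0424, so H* = 9.86.
From dN/dt = 0: 0.56(1 - N*/834) = 0.0214·9.86, giving N* = 834·(1 - 0.377) = 520.
From dH/dt = 0: 0.00805·520 - 0.284 = 0.0183P*, so P* = 3.9/0.0183 = 213.

N* ≈ 520, H* ≈ 9.86, P* ≈ 213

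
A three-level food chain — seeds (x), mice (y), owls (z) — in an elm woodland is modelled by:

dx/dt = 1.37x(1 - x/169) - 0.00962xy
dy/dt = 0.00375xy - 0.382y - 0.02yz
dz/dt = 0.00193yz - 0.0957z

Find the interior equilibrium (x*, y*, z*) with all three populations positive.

From dz/dt = 0: 0.00193y* = 0.0957, so y* = 49.6.
From dx/dt = 0: 1.37(1 - x*/169) = 0.00962·49.6, giving x* = 169·(1 - 0.348) = 110.
From dy/dt = 0: 0.00375·110 - 0.382 = 0.02z*, so z* = 0.0311/0.02 = 1.55.

x* ≈ 110, y* ≈ 49.6, z* ≈ 1.55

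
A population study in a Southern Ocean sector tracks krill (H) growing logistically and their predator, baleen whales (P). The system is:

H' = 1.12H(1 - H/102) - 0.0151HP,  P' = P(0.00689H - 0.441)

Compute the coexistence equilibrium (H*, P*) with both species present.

From dP/dt = 0 with P > 0: 0.00689H* = 0.441, so H* = 64.
Substitute into dH/dt = 0: 1.12(1 - 64/102) = 0.0151P*.
The bracket is 0.372, giving P* = 0.417/0.0151 = 27.6.

H* ≈ 64, P* ≈ 27.6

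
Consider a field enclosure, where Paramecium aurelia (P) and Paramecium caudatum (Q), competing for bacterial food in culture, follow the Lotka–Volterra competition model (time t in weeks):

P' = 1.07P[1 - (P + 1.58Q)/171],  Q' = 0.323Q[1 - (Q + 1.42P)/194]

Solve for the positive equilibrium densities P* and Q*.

P* ≈ 109, Q* ≈ 39.3

Setting both brackets to zero gives the nullclines P + 1.58Q = 171 and 1.42P + Q = 194.
Substituting Q = 194 - 1.42P into the first: P(1 - 1.58·1.42) = 171 - 1.58·194.
So P* = -136/-1.24 = 109, and then Q* = 194 - 1.42·109 = 39.3.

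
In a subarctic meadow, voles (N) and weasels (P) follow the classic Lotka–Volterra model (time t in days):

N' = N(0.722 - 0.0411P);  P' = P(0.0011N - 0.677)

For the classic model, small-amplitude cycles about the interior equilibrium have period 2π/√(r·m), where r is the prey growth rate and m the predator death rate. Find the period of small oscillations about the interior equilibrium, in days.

T ≈ 8.99 days

Here r = 0.722 and m = 0.677, so r·m = 0.489.
ω = √0.489 = 0.699 per day, hence T = 2π/ω ≈ 8.99 days.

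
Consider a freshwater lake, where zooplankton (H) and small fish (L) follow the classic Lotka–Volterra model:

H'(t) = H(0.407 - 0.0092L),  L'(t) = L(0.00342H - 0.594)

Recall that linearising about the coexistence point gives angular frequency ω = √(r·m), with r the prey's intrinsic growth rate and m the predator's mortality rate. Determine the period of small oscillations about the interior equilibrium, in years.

Here r = 0.407 and m = 0.594, so r·m = 0.242.
ω = √0.242 = 0.492 per year, hence T = 2π/ω ≈ 12.8 years.

T ≈ 12.8 years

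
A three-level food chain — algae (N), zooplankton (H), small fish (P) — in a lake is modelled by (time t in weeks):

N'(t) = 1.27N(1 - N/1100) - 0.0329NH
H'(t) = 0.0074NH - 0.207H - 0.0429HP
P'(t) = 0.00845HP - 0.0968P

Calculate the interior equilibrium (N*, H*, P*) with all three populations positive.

N* ≈ 774, H* ≈ 11.5, P* ≈ 129

From dP/dt = 0: 0.00845H* = 0.0968, so H* = 11.5.
From dN/dt = 0: 1.27(1 - N*/1100) = 0.0329·11.5, giving N* = 1100·(1 - 0.297) = 774.
From dH/dt = 0: 0.0074·774 - 0.207 = 0.0429P*, so P* = 5.52/0.0429 = 129.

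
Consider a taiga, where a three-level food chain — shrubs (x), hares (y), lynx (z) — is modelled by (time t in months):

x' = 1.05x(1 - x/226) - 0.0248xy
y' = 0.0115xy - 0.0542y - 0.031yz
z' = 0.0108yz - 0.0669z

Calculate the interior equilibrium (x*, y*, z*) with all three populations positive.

From dz/dt = 0: 0.0108y* = 0.0669, so y* = 6.19.
From dx/dt = 0: 1.05(1 - x*/226) = 0.0248·6.19, giving x* = 226·(1 - 0.146) = 193.
From dy/dt = 0: 0.0115·193 - 0.0542 = 0.031z*, so z* = 2.16/0.031 = 69.8.

x* ≈ 193, y* ≈ 6.19, z* ≈ 69.8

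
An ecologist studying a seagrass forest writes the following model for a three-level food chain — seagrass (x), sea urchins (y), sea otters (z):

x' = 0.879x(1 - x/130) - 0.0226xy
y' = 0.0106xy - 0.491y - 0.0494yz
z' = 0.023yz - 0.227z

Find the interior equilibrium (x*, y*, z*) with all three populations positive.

x* ≈ 97, y* ≈ 9.87, z* ≈ 10.9

From dz/dt = 0: 0.023y* = 0.227, so y* = 9.87.
From dx/dt = 0: 0.879(1 - x*/130) = 0.0226·9.87, giving x* = 130·(1 - 0.254) = 97.
From dy/dt = 0: 0.0106·97 - 0.491 = 0.0494z*, so z* = 0.537/0.0494 = 10.9.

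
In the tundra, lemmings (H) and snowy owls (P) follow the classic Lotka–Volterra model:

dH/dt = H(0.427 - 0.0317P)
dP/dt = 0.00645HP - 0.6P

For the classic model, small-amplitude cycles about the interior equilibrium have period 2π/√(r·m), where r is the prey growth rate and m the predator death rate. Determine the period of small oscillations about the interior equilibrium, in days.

Here r = 0.427 and m = 0.6, so r·m = 0.256.
ω = √0.256 = 0.506 per day, hence T = 2π/ω ≈ 12.4 days.

T ≈ 12.4 days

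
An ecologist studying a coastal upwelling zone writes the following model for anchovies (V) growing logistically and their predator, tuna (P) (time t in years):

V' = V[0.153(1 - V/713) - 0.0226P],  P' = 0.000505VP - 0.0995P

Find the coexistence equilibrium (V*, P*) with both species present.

V* ≈ 197, P* ≈ 4.9

From dP/dt = 0 with P > 0: 0.000505V* = 0.0995, so V* = 197.
Substitute into dV/dt = 0: 0.153(1 - 197/713) = 0.0226P*.
The bracket is 0.724, giving P* = 0.111/0.0226 = 4.9.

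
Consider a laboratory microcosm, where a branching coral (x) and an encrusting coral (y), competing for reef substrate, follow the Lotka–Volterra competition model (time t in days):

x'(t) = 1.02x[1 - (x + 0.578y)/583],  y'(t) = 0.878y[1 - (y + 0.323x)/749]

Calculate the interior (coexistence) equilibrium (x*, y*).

Setting both brackets to zero gives the nullclines x + 0.578y = 583 and 0.323x + y = 749.
Substituting y = 749 - 0.323x into the first: x(1 - 0.578·0.323) = 583 - 0.578·749.
So x* = 150/0.813 = 185, and then y* = 749 - 0.323·185 = 689.

x* ≈ 185, y* ≈ 689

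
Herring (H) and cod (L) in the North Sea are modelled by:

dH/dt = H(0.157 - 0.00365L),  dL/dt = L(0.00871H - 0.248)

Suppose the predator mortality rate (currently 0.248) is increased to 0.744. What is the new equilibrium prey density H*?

At the interior fixed point, setting dL/dt = 0 with L > 0 fixes H* = (predator death rate)/(HL coefficient) — independent of the other coefficients.
With the change, H* = 0.744/0.00871 = 85.4; it rises from 28.5.

H* ≈ 85.4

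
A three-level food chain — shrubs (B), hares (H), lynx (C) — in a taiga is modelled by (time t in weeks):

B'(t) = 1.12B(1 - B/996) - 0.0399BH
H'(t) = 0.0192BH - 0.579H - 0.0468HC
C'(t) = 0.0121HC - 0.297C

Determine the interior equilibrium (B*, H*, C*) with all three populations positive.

B* ≈ 125, H* ≈ 24.5, C* ≈ 38.9

From dC/dt = 0: 0.0121H* = 0.297, so H* = 24.5.
From dB/dt = 0: 1.12(1 - B*/996) = 0.0399·24.5, giving B* = 996·(1 - 0.874) = 125.
From dH/dt = 0: 0.0192·125 - 0.579 = 0.0468C*, so C* = 1.82/0.0468 = 38.9.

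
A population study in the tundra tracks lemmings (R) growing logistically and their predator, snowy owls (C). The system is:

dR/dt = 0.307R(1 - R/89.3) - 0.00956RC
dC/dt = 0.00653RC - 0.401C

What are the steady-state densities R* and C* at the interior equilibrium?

R* ≈ 61.4, C* ≈ 10

From dC/dt = 0 with C > 0: 0.00653R* = 0.401, so R* = 61.4.
Substitute into dR/dt = 0: 0.307(1 - 61.4/89.3) = 0.00956C*.
The bracket is 0.312, giving C* = 0.0959/0.00956 = 10.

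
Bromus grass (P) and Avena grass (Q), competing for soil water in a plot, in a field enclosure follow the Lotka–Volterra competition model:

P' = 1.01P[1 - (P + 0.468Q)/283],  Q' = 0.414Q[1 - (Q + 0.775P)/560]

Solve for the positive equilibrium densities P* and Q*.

Setting both brackets to zero gives the nullclines P + 0.468Q = 283 and 0.775P + Q = 560.
Substituting Q = 560 - 0.775P into the first: P(1 - 0.468·0.775) = 283 - 0.468·560.
So P* = 20.9/0.637 = 32.8, and then Q* = 560 - 0.775·32.8 = 535.

P* ≈ 32.8, Q* ≈ 535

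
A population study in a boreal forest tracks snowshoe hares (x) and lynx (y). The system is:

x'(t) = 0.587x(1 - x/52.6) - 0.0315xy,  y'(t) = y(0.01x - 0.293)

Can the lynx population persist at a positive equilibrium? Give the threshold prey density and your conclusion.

The predator equation gives dy/dt > 0 only when x > 0.293/0.01 = 29.3.
Without the predator, x → K = 52.6. Since 52.6 > 29.3, the predator can invade and persist.

Threshold x = 29.3; K > 29.3, so yes, the predator persists.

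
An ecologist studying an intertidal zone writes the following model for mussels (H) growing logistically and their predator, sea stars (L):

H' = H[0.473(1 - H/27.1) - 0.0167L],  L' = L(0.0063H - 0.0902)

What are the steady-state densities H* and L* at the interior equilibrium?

H* ≈ 14.3, L* ≈ 13.4

From dL/dt = 0 with L > 0: 0.0063H* = 0.0902, so H* = 14.3.
Substitute into dH/dt = 0: 0.473(1 - 14.3/27.1) = 0.0167L*.
The bracket is 0.472, giving L* = 0.223/0.0167 = 13.4.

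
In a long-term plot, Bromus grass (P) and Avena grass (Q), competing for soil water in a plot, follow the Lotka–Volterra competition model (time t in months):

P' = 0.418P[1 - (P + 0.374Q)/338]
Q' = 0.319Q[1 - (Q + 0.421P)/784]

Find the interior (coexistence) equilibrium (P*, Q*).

Setting both brackets to zero gives the nullclines P + 0.374Q = 338 and 0.421P + Q = 784.
Substituting Q = 784 - 0.421P into the first: P(1 - 0.374·0.421) = 338 - 0.374·784.
So P* = 44.8/0.843 = 53.2, and then Q* = 784 - 0.421·53.2 = 762.

P* ≈ 53.2, Q* ≈ 762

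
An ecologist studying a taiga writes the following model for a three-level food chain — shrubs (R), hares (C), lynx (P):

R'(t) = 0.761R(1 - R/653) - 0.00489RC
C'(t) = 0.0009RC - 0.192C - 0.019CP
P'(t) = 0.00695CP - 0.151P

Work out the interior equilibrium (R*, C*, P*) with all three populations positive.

R* ≈ 562, C* ≈ 21.7, P* ≈ 16.5

From dP/dt = 0: 0.00695C* = 0.151, so C* = 21.7.
From dR/dt = 0: 0.761(1 - R*/653) = 0.00489·21.7, giving R* = 653·(1 - 0.14) = 562.
From dC/dt = 0: 0.0009·562 - 0.192 = 0.019P*, so P* = 0.314/0.019 = 16.5.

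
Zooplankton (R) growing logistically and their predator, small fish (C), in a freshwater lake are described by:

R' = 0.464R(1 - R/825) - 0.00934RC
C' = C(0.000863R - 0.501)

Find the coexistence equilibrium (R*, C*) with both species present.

From dC/dt = 0 with C > 0: 0.000863R* = 0.501, so R* = 581.
Substitute into dR/dt = 0: 0.464(1 - 581/825) = 0.00934C*.
The bracket is 0.296, giving C* = 0.137/0.00934 = 14.7.

R* ≈ 581, C* ≈ 14.7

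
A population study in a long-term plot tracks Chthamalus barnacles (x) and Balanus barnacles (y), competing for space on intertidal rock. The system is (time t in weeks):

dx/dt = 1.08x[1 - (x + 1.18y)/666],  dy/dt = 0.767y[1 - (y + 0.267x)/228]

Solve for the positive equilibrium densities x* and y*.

Setting both brackets to zero gives the nullclines x + 1.18y = 666 and 0.267x + y = 228.
Substituting y = 228 - 0.267x into the first: x(1 - 1.18·0.267) = 666 - 1.18·228.
So x* = 397/0.685 = 580, and then y* = 228 - 0.267·580 = 73.3.

x* ≈ 580, y* ≈ 73.3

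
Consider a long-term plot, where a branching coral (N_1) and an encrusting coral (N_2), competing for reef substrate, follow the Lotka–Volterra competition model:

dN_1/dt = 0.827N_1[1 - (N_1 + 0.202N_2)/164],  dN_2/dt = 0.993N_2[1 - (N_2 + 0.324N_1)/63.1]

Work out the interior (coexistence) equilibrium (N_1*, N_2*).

N_1* ≈ 162, N_2* ≈ 10.7

Setting both brackets to zero gives the nullclines N_1 + 0.202N_2 = 164 and 0.324N_1 + N_2 = 63.1.
Substituting N_2 = 63.1 - 0.324N_1 into the first: N_1(1 - 0.202·0.324) = 164 - 0.202·63.1.
So N_1* = 151/0.935 = 162, and then N_2* = 63.1 - 0.324·162 = 10.7.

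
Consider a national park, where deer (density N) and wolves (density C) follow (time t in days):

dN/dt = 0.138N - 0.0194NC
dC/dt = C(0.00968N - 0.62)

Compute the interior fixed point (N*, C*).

N* ≈ 64, C* ≈ 7.11

Set dC/dt = 0 with C > 0: 0.00968N - 0.62 = 0, so N* = 0.62/0.00968 = 64.
Set dN/dt = 0 with N > 0: 0.138 - 0.0194C = 0, so C* = 0.138/0.0194 = 7.11.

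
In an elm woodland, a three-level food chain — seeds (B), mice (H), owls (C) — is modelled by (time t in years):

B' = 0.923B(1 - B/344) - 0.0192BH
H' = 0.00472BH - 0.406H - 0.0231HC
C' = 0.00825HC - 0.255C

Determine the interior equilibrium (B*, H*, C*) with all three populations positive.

From dC/dt = 0: 0.00825H* = 0.255, so H* = 30.9.
From dB/dt = 0: 0.923(1 - B*/344) = 0.0192·30.9, giving B* = 344·(1 - 0.643) = 123.
From dH/dt = 0: 0.00472·123 - 0.406 = 0.0231C*, so C* = 0.174/0.0231 = 7.52.

B* ≈ 123, H* ≈ 30.9, C* ≈ 7.52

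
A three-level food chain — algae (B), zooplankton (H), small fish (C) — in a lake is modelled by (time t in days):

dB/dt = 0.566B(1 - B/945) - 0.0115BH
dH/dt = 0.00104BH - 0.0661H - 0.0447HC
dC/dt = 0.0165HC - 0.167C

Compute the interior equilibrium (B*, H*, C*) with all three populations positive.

B* ≈ 751, H* ≈ 10.1, C* ≈ 16

From dC/dt = 0: 0.0165H* = 0.167, so H* = 10.1.
From dB/dt = 0: 0.566(1 - B*/945) = 0.0115·10.1, giving B* = 945·(1 - 0.206) = 751.
From dH/dt = 0: 0.00104·751 - 0.0661 = 0.0447C*, so C* = 0.715/0.0447 = 16.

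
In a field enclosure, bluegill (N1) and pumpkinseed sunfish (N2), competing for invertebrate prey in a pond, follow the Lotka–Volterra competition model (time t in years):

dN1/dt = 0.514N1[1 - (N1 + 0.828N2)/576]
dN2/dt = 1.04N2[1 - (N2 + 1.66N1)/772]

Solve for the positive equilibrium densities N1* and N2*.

Setting both brackets to zero gives the nullclines N1 + 0.828N2 = 576 and 1.66N1 + N2 = 772.
Substituting N2 = 772 - 1.66N1 into the first: N1(1 - 0.828·1.66) = 576 - 0.828·772.
So N1* = -63.2/-0.374 = 169, and then N2* = 772 - 1.66·169 = 492.

N1* ≈ 169, N2* ≈ 492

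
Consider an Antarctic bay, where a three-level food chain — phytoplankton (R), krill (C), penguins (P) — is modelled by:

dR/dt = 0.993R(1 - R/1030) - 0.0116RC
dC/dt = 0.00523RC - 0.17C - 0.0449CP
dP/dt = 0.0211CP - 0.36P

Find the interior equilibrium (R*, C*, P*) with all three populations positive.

R* ≈ 825, C* ≈ 17.1, P* ≈ 92.3

From dP/dt = 0: 0.0211C* = 0.36, so C* = 17.1.
From dR/dt = 0: 0.993(1 - R*/1030) = 0.0116·17.1, giving R* = 1030·(1 - 0.199) = 825.
From dC/dt = 0: 0.00523·825 - 0.17 = 0.0449P*, so P* = 4.14/0.0449 = 92.3.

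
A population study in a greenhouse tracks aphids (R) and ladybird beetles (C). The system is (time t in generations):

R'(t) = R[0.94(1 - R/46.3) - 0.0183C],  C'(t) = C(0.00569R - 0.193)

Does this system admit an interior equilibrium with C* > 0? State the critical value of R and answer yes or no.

The predator equation gives dC/dt > 0 only when R > 0.193/0.00569 = 33.9.
Without the predator, R → K = 46.3. Since 46.3 > 33.9, the predator can invade and persist.

Threshold R = 33.9; K > 33.9, so yes, the predator persists.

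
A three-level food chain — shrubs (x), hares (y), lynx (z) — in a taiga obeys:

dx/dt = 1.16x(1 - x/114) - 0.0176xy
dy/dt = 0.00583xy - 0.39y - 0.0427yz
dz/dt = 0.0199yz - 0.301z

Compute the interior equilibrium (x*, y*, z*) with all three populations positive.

x* ≈ 87.8, y* ≈ 15.1, z* ≈ 2.86

From dz/dt = 0: 0.0199y* = 0.301, so y* = 15.1.
From dx/dt = 0: 1.16(1 - x*/114) = 0.0176·15.1, giving x* = 114·(1 - 0.229) = 87.8.
From dy/dt = 0: 0.00583·87.8 - 0.39 = 0.0427z*, so z* = 0.122/0.0427 = 2.86.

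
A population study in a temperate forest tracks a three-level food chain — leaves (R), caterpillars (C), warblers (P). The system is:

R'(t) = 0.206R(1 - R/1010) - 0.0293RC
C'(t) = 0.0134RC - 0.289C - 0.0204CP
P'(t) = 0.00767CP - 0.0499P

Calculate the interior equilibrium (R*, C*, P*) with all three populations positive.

R* ≈ 75.4, C* ≈ 6.51, P* ≈ 35.4

From dP/dt = 0: 0.00767C* = 0.0499, so C* = 6.51.
From dR/dt = 0: 0.206(1 - R*/1010) = 0.0293·6.51, giving R* = 1010·(1 - 0.925) = 75.4.
From dC/dt = 0: 0.0134·75.4 - 0.289 = 0.0204P*, so P* = 0.721/0.0204 = 35.4.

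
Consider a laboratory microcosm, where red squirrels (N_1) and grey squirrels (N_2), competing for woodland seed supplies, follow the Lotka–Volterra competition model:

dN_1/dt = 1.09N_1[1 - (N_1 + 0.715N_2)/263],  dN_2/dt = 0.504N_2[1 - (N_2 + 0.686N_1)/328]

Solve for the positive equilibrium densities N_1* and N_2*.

N_1* ≈ 55.9, N_2* ≈ 290

Setting both brackets to zero gives the nullclines N_1 + 0.715N_2 = 263 and 0.686N_1 + N_2 = 328.
Substituting N_2 = 328 - 0.686N_1 into the first: N_1(1 - 0.715·0.686) = 263 - 0.715·328.
So N_1* = 28.5/0.51 = 55.9, and then N_2* = 328 - 0.686·55.9 = 290.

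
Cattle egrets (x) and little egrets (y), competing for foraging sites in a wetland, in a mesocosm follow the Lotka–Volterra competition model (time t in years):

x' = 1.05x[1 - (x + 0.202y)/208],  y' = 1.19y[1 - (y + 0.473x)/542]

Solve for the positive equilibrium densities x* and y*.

Setting both brackets to zero gives the nullclines x + 0.202y = 208 and 0.473x + y = 542.
Substituting y = 542 - 0.473x into the first: x(1 - 0.202·0.473) = 208 - 0.202·542.
So x* = 98.5/0.904 = 109, and then y* = 542 - 0.473·109 = 490.

x* ≈ 109, y* ≈ 490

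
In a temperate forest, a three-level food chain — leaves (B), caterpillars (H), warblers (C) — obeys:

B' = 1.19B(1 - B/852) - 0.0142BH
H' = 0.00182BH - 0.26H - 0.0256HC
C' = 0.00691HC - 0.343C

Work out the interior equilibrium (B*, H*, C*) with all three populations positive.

From dC/dt = 0: 0.00691H* = 0.343, so H* = 49.6.
From dB/dt = 0: 1.19(1 - B*/852) = 0.0142·49.6, giving B* = 852·(1 - 0.592) = 347.
From dH/dt = 0: 0.00182·347 - 0.26 = 0.0256C*, so C* = 0.372/0.0256 = 14.5.

B* ≈ 347, H* ≈ 49.6, C* ≈ 14.5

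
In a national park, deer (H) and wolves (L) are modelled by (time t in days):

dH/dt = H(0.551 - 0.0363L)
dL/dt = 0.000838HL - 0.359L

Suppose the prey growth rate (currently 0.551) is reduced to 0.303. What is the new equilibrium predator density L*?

At the interior fixed point, setting dH/dt = 0 with H > 0 fixes L* = (prey growth rate)/(HL coefficient) — independent of the other coefficients.
With the change, L* = 0.303/0.0363 = 8.35; it falls from 15.2.

L* ≈ 8.35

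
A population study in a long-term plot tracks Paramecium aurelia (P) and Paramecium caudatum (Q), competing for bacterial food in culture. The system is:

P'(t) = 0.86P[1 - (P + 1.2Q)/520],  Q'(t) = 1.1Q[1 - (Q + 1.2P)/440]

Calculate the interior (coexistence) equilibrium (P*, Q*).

P* ≈ 18.2, Q* ≈ 418

Setting both brackets to zero gives the nullclines P + 1.2Q = 520 and 1.2P + Q = 440.
Substituting Q = 440 - 1.2P into the first: P(1 - 1.2·1.2) = 520 - 1.2·440.
So P* = -8/-0.44 = 18.2, and then Q* = 440 - 1.2·18.2 = 418.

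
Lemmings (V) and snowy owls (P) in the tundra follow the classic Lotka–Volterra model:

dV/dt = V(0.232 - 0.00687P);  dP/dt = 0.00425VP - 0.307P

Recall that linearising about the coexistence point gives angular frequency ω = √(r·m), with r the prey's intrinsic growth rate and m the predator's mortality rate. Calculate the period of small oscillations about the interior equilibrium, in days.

Here r = 0.232 and m = 0.307, so r·m = 0.0712.
ω = √0.0712 = 0.267 per day, hence T = 2π/ω ≈ 23.5 days.

T ≈ 23.5 days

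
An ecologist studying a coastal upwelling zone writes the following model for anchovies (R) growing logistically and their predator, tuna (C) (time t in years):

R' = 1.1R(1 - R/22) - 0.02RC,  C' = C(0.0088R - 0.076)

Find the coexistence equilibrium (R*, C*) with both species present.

R* ≈ 8.64, C* ≈ 33.4

From dC/dt = 0 with C > 0: 0.0088R* = 0.076, so R* = 8.64.
Substitute into dR/dt = 0: 1.1(1 - 8.64/22) = 0.02C*.
The bracket is 0.607, giving C* = 0.668/0.02 = 33.4.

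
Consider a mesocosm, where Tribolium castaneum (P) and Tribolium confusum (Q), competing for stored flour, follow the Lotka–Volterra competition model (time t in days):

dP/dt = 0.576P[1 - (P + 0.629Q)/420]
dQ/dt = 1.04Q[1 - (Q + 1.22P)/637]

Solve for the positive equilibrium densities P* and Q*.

Setting both brackets to zero gives the nullclines P + 0.629Q = 420 and 1.22P + Q = 637.
Substituting Q = 637 - 1.22P into the first: P(1 - 0.629·1.22) = 420 - 0.629·637.
So P* = 19.3/0.233 = 83.1, and then Q* = 637 - 1.22·83.1 = 536.

P* ≈ 83.1, Q* ≈ 536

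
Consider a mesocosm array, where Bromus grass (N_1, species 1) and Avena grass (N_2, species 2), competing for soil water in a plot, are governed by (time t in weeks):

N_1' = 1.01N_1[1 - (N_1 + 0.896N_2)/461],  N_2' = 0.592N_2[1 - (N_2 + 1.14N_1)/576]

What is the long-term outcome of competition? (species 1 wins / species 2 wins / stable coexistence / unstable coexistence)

Compare the nullcline intercepts: K1/α12 = 461/0.896 = 515 < K2 = 576; K2/α21 = 576/1.14 = 505 > K1 = 461.
Since the inequalities point opposite ways, species 2 can invade but species 1 cannot.

species 2 excludes species 1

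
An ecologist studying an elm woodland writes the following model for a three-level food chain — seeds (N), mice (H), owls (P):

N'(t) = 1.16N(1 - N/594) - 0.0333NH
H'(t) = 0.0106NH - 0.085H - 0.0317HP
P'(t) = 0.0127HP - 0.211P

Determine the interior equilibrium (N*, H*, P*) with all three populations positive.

From dP/dt = 0: 0.0127H* = 0.211, so H* = 16.6.
From dN/dt = 0: 1.16(1 - N*/594) = 0.0333·16.6, giving N* = 594·(1 - 0.477) = 311.
From dH/dt = 0: 0.0106·311 - 0.085 = 0.0317P*, so P* = 3.21/0.0317 = 101.

N* ≈ 311, H* ≈ 16.6, P* ≈ 101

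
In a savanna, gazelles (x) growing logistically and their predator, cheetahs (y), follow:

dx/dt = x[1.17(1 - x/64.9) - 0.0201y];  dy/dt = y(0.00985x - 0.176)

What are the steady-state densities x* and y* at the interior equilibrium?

From dy/dt = 0 with y > 0: 0.00985x* = 0.176, so x* = 17.9.
Substitute into dx/dt = 0: 1.17(1 - 17.9/64.9) = 0.0201y*.
The bracket is 0.725, giving y* = 0.848/0.0201 = 42.2.

x* ≈ 17.9, y* ≈ 42.2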